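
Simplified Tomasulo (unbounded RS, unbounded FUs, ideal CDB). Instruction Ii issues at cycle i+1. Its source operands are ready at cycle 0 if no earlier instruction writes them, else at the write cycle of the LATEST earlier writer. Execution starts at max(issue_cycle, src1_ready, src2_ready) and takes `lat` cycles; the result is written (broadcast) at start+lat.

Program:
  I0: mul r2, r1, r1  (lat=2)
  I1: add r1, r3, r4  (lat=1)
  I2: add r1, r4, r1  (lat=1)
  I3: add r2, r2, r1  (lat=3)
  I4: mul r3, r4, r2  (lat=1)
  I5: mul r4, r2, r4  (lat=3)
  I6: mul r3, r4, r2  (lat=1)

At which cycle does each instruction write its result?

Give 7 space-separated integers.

I0 mul r2: issue@1 deps=(None,None) exec_start@1 write@3
I1 add r1: issue@2 deps=(None,None) exec_start@2 write@3
I2 add r1: issue@3 deps=(None,1) exec_start@3 write@4
I3 add r2: issue@4 deps=(0,2) exec_start@4 write@7
I4 mul r3: issue@5 deps=(None,3) exec_start@7 write@8
I5 mul r4: issue@6 deps=(3,None) exec_start@7 write@10
I6 mul r3: issue@7 deps=(5,3) exec_start@10 write@11

Answer: 3 3 4 7 8 10 11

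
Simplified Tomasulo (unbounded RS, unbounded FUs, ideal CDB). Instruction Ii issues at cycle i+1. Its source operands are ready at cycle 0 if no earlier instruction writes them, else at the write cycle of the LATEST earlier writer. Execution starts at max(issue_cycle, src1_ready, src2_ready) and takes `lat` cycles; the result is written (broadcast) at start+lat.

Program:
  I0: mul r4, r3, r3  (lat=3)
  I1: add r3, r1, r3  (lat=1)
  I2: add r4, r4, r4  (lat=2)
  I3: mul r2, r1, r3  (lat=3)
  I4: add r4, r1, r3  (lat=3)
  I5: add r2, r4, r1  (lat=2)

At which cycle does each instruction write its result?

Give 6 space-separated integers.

I0 mul r4: issue@1 deps=(None,None) exec_start@1 write@4
I1 add r3: issue@2 deps=(None,None) exec_start@2 write@3
I2 add r4: issue@3 deps=(0,0) exec_start@4 write@6
I3 mul r2: issue@4 deps=(None,1) exec_start@4 write@7
I4 add r4: issue@5 deps=(None,1) exec_start@5 write@8
I5 add r2: issue@6 deps=(4,None) exec_start@8 write@10

Answer: 4 3 6 7 8 10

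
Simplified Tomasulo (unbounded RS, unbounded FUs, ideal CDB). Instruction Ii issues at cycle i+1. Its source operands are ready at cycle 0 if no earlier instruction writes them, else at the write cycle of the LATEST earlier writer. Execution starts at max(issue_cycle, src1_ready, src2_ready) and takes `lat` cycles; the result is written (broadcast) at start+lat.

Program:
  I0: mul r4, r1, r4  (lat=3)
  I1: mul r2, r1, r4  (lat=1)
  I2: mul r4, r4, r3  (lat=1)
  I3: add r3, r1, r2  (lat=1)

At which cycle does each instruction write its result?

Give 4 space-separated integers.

Answer: 4 5 5 6

Derivation:
I0 mul r4: issue@1 deps=(None,None) exec_start@1 write@4
I1 mul r2: issue@2 deps=(None,0) exec_start@4 write@5
I2 mul r4: issue@3 deps=(0,None) exec_start@4 write@5
I3 add r3: issue@4 deps=(None,1) exec_start@5 write@6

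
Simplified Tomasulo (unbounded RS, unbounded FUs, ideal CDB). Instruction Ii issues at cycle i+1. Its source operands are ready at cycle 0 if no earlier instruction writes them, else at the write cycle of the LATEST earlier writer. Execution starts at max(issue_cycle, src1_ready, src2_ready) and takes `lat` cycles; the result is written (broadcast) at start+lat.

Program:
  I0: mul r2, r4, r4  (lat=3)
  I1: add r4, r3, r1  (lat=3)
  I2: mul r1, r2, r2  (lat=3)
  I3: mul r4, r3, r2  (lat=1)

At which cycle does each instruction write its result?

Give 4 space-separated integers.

I0 mul r2: issue@1 deps=(None,None) exec_start@1 write@4
I1 add r4: issue@2 deps=(None,None) exec_start@2 write@5
I2 mul r1: issue@3 deps=(0,0) exec_start@4 write@7
I3 mul r4: issue@4 deps=(None,0) exec_start@4 write@5

Answer: 4 5 7 5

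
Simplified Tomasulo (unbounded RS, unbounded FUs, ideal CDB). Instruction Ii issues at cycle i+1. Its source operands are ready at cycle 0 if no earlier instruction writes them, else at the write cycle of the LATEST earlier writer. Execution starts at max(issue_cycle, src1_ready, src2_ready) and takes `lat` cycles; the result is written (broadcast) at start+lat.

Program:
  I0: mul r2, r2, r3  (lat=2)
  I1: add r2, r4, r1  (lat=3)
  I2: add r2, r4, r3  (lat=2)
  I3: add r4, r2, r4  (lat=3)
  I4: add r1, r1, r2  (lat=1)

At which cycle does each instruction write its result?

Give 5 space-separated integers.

Answer: 3 5 5 8 6

Derivation:
I0 mul r2: issue@1 deps=(None,None) exec_start@1 write@3
I1 add r2: issue@2 deps=(None,None) exec_start@2 write@5
I2 add r2: issue@3 deps=(None,None) exec_start@3 write@5
I3 add r4: issue@4 deps=(2,None) exec_start@5 write@8
I4 add r1: issue@5 deps=(None,2) exec_start@5 write@6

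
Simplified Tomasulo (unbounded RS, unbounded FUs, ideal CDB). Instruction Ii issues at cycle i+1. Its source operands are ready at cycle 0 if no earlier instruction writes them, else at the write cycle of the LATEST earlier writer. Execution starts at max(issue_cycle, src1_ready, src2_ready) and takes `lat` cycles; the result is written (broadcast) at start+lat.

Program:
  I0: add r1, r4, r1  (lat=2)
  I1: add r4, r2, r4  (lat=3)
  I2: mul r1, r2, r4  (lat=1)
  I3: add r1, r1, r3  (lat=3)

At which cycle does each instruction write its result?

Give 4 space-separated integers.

Answer: 3 5 6 9

Derivation:
I0 add r1: issue@1 deps=(None,None) exec_start@1 write@3
I1 add r4: issue@2 deps=(None,None) exec_start@2 write@5
I2 mul r1: issue@3 deps=(None,1) exec_start@5 write@6
I3 add r1: issue@4 deps=(2,None) exec_start@6 write@9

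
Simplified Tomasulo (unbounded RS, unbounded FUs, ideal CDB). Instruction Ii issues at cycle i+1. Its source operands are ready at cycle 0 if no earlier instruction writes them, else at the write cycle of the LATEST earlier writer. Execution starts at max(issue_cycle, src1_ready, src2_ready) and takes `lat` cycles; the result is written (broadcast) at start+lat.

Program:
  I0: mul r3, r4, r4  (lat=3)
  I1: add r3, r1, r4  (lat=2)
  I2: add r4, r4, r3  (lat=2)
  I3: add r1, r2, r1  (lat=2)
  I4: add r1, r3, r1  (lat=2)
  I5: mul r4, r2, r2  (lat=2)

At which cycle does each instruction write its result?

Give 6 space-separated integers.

I0 mul r3: issue@1 deps=(None,None) exec_start@1 write@4
I1 add r3: issue@2 deps=(None,None) exec_start@2 write@4
I2 add r4: issue@3 deps=(None,1) exec_start@4 write@6
I3 add r1: issue@4 deps=(None,None) exec_start@4 write@6
I4 add r1: issue@5 deps=(1,3) exec_start@6 write@8
I5 mul r4: issue@6 deps=(None,None) exec_start@6 write@8

Answer: 4 4 6 6 8 8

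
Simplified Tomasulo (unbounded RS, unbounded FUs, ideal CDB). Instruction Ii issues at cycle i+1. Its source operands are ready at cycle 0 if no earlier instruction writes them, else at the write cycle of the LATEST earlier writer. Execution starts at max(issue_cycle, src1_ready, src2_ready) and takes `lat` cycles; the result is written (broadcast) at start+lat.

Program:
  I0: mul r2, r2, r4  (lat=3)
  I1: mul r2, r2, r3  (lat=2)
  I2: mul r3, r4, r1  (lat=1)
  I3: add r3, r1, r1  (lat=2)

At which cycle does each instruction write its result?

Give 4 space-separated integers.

Answer: 4 6 4 6

Derivation:
I0 mul r2: issue@1 deps=(None,None) exec_start@1 write@4
I1 mul r2: issue@2 deps=(0,None) exec_start@4 write@6
I2 mul r3: issue@3 deps=(None,None) exec_start@3 write@4
I3 add r3: issue@4 deps=(None,None) exec_start@4 write@6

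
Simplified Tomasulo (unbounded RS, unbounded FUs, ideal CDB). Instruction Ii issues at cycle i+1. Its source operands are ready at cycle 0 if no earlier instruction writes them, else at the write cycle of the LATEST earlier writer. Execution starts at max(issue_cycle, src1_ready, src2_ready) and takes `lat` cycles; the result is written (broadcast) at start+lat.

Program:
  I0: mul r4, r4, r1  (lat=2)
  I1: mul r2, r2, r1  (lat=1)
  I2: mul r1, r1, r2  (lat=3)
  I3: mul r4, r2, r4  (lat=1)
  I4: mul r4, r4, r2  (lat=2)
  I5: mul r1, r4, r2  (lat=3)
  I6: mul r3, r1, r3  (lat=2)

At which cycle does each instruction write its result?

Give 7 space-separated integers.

I0 mul r4: issue@1 deps=(None,None) exec_start@1 write@3
I1 mul r2: issue@2 deps=(None,None) exec_start@2 write@3
I2 mul r1: issue@3 deps=(None,1) exec_start@3 write@6
I3 mul r4: issue@4 deps=(1,0) exec_start@4 write@5
I4 mul r4: issue@5 deps=(3,1) exec_start@5 write@7
I5 mul r1: issue@6 deps=(4,1) exec_start@7 write@10
I6 mul r3: issue@7 deps=(5,None) exec_start@10 write@12

Answer: 3 3 6 5 7 10 12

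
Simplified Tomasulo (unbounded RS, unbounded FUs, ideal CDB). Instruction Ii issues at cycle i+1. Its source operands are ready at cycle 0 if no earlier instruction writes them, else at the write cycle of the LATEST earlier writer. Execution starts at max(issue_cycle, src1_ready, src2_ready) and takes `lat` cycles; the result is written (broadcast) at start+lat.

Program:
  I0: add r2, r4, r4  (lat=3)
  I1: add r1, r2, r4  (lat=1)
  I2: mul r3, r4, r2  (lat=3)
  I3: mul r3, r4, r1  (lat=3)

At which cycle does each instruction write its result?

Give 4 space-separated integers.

Answer: 4 5 7 8

Derivation:
I0 add r2: issue@1 deps=(None,None) exec_start@1 write@4
I1 add r1: issue@2 deps=(0,None) exec_start@4 write@5
I2 mul r3: issue@3 deps=(None,0) exec_start@4 write@7
I3 mul r3: issue@4 deps=(None,1) exec_start@5 write@8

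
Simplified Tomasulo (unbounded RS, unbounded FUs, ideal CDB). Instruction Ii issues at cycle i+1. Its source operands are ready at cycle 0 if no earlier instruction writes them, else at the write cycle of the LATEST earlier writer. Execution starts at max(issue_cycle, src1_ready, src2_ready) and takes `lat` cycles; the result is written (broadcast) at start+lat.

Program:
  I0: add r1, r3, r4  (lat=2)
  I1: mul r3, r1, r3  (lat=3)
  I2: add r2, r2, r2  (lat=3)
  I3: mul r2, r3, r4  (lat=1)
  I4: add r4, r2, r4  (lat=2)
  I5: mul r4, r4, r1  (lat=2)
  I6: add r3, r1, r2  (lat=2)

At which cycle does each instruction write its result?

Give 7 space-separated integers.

Answer: 3 6 6 7 9 11 9

Derivation:
I0 add r1: issue@1 deps=(None,None) exec_start@1 write@3
I1 mul r3: issue@2 deps=(0,None) exec_start@3 write@6
I2 add r2: issue@3 deps=(None,None) exec_start@3 write@6
I3 mul r2: issue@4 deps=(1,None) exec_start@6 write@7
I4 add r4: issue@5 deps=(3,None) exec_start@7 write@9
I5 mul r4: issue@6 deps=(4,0) exec_start@9 write@11
I6 add r3: issue@7 deps=(0,3) exec_start@7 write@9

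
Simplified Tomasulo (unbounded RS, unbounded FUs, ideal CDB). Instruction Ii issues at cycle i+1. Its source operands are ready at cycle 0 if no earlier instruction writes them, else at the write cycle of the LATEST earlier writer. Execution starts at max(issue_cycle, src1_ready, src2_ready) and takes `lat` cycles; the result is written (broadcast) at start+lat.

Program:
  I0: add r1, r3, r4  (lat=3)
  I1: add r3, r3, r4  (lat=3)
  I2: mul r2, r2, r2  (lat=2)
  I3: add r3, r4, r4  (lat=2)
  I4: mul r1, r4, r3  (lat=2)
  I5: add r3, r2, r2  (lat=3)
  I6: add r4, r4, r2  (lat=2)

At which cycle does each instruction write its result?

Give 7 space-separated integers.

I0 add r1: issue@1 deps=(None,None) exec_start@1 write@4
I1 add r3: issue@2 deps=(None,None) exec_start@2 write@5
I2 mul r2: issue@3 deps=(None,None) exec_start@3 write@5
I3 add r3: issue@4 deps=(None,None) exec_start@4 write@6
I4 mul r1: issue@5 deps=(None,3) exec_start@6 write@8
I5 add r3: issue@6 deps=(2,2) exec_start@6 write@9
I6 add r4: issue@7 deps=(None,2) exec_start@7 write@9

Answer: 4 5 5 6 8 9 9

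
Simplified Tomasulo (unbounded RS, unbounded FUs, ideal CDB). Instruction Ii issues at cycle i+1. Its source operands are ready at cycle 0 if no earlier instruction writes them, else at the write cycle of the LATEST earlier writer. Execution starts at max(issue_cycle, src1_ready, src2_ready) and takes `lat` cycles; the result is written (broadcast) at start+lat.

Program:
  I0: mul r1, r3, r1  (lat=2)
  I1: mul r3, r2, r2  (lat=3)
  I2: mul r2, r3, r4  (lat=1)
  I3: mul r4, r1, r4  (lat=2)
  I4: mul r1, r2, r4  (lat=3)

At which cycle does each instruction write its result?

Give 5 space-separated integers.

Answer: 3 5 6 6 9

Derivation:
I0 mul r1: issue@1 deps=(None,None) exec_start@1 write@3
I1 mul r3: issue@2 deps=(None,None) exec_start@2 write@5
I2 mul r2: issue@3 deps=(1,None) exec_start@5 write@6
I3 mul r4: issue@4 deps=(0,None) exec_start@4 write@6
I4 mul r1: issue@5 deps=(2,3) exec_start@6 write@9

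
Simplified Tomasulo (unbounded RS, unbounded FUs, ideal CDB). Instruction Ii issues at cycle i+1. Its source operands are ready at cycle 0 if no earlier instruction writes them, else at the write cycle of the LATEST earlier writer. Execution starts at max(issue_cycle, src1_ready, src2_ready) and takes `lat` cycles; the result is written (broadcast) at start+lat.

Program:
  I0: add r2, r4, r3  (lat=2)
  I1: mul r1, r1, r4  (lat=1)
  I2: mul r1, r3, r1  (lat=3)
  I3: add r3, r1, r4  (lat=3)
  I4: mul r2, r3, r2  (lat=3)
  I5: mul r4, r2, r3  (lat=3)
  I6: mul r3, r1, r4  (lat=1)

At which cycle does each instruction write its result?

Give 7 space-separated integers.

Answer: 3 3 6 9 12 15 16

Derivation:
I0 add r2: issue@1 deps=(None,None) exec_start@1 write@3
I1 mul r1: issue@2 deps=(None,None) exec_start@2 write@3
I2 mul r1: issue@3 deps=(None,1) exec_start@3 write@6
I3 add r3: issue@4 deps=(2,None) exec_start@6 write@9
I4 mul r2: issue@5 deps=(3,0) exec_start@9 write@12
I5 mul r4: issue@6 deps=(4,3) exec_start@12 write@15
I6 mul r3: issue@7 deps=(2,5) exec_start@15 write@16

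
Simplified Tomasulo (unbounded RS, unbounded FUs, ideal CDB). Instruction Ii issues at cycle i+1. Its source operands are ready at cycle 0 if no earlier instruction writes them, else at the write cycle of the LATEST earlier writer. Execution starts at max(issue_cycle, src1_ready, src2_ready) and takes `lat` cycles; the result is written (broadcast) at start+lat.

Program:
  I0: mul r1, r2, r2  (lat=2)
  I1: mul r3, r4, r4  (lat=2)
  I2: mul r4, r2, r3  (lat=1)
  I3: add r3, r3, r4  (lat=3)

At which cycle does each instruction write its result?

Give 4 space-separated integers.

I0 mul r1: issue@1 deps=(None,None) exec_start@1 write@3
I1 mul r3: issue@2 deps=(None,None) exec_start@2 write@4
I2 mul r4: issue@3 deps=(None,1) exec_start@4 write@5
I3 add r3: issue@4 deps=(1,2) exec_start@5 write@8

Answer: 3 4 5 8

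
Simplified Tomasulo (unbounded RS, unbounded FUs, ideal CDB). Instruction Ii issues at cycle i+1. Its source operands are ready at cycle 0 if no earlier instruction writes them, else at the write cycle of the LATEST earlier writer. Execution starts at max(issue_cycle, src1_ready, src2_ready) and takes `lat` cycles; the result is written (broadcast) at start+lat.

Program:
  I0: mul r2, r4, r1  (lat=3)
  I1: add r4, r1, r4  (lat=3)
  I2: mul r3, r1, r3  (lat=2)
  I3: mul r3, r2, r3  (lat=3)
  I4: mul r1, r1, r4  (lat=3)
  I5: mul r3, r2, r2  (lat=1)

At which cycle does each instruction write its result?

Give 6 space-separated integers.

Answer: 4 5 5 8 8 7

Derivation:
I0 mul r2: issue@1 deps=(None,None) exec_start@1 write@4
I1 add r4: issue@2 deps=(None,None) exec_start@2 write@5
I2 mul r3: issue@3 deps=(None,None) exec_start@3 write@5
I3 mul r3: issue@4 deps=(0,2) exec_start@5 write@8
I4 mul r1: issue@5 deps=(None,1) exec_start@5 write@8
I5 mul r3: issue@6 deps=(0,0) exec_start@6 write@7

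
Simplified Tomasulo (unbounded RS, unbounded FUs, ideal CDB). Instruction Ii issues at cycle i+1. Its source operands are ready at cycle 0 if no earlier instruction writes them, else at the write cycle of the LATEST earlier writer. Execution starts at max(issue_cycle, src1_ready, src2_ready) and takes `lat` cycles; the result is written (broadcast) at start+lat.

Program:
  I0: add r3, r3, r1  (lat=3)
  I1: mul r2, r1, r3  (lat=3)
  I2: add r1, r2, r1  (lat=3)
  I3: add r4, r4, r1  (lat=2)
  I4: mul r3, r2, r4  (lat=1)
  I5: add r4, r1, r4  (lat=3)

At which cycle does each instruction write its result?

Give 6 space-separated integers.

I0 add r3: issue@1 deps=(None,None) exec_start@1 write@4
I1 mul r2: issue@2 deps=(None,0) exec_start@4 write@7
I2 add r1: issue@3 deps=(1,None) exec_start@7 write@10
I3 add r4: issue@4 deps=(None,2) exec_start@10 write@12
I4 mul r3: issue@5 deps=(1,3) exec_start@12 write@13
I5 add r4: issue@6 deps=(2,3) exec_start@12 write@15

Answer: 4 7 10 12 13 15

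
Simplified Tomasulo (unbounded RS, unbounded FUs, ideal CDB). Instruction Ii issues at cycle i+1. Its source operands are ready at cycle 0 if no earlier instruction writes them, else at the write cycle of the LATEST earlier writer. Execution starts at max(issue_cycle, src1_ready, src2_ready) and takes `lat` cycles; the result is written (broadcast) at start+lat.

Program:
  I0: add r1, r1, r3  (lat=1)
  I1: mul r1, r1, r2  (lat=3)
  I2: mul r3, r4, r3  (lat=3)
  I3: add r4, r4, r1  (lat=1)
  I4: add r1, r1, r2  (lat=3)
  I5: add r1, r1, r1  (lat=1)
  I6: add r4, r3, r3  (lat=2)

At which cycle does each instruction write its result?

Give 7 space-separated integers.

I0 add r1: issue@1 deps=(None,None) exec_start@1 write@2
I1 mul r1: issue@2 deps=(0,None) exec_start@2 write@5
I2 mul r3: issue@3 deps=(None,None) exec_start@3 write@6
I3 add r4: issue@4 deps=(None,1) exec_start@5 write@6
I4 add r1: issue@5 deps=(1,None) exec_start@5 write@8
I5 add r1: issue@6 deps=(4,4) exec_start@8 write@9
I6 add r4: issue@7 deps=(2,2) exec_start@7 write@9

Answer: 2 5 6 6 8 9 9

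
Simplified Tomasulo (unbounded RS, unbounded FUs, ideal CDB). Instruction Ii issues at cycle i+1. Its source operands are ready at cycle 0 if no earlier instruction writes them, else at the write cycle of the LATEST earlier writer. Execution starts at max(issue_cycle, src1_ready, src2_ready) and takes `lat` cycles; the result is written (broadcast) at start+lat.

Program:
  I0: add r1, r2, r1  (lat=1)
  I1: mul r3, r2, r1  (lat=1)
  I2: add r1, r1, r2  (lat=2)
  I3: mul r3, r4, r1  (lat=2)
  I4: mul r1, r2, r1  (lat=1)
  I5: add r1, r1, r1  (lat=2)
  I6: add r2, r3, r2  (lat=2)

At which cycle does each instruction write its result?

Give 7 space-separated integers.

Answer: 2 3 5 7 6 8 9

Derivation:
I0 add r1: issue@1 deps=(None,None) exec_start@1 write@2
I1 mul r3: issue@2 deps=(None,0) exec_start@2 write@3
I2 add r1: issue@3 deps=(0,None) exec_start@3 write@5
I3 mul r3: issue@4 deps=(None,2) exec_start@5 write@7
I4 mul r1: issue@5 deps=(None,2) exec_start@5 write@6
I5 add r1: issue@6 deps=(4,4) exec_start@6 write@8
I6 add r2: issue@7 deps=(3,None) exec_start@7 write@9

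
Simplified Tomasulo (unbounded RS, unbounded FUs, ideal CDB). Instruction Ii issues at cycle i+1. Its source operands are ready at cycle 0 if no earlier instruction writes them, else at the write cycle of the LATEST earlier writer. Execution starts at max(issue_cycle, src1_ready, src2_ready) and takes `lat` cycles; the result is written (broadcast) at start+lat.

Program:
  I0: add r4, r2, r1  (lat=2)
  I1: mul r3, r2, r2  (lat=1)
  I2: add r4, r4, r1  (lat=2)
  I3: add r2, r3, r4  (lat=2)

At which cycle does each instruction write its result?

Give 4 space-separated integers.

Answer: 3 3 5 7

Derivation:
I0 add r4: issue@1 deps=(None,None) exec_start@1 write@3
I1 mul r3: issue@2 deps=(None,None) exec_start@2 write@3
I2 add r4: issue@3 deps=(0,None) exec_start@3 write@5
I3 add r2: issue@4 deps=(1,2) exec_start@5 write@7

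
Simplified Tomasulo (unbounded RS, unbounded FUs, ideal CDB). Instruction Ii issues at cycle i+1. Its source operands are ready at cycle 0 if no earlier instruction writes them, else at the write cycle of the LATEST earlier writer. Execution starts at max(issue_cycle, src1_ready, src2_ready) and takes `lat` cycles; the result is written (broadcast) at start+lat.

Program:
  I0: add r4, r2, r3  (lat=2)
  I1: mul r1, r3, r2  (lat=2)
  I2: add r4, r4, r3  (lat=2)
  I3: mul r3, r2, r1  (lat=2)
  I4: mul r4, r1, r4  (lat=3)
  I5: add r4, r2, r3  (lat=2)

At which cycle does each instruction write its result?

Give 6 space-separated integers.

I0 add r4: issue@1 deps=(None,None) exec_start@1 write@3
I1 mul r1: issue@2 deps=(None,None) exec_start@2 write@4
I2 add r4: issue@3 deps=(0,None) exec_start@3 write@5
I3 mul r3: issue@4 deps=(None,1) exec_start@4 write@6
I4 mul r4: issue@5 deps=(1,2) exec_start@5 write@8
I5 add r4: issue@6 deps=(None,3) exec_start@6 write@8

Answer: 3 4 5 6 8 8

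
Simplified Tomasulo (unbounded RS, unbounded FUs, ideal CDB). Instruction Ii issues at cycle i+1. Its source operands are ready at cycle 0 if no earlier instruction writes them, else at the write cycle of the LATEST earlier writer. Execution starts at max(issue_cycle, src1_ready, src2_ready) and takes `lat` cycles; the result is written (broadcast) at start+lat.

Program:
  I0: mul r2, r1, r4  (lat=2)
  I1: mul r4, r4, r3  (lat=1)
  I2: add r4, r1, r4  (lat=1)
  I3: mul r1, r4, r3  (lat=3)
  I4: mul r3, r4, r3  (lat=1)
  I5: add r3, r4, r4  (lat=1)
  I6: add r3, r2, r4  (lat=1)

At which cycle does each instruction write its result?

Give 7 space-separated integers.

Answer: 3 3 4 7 6 7 8

Derivation:
I0 mul r2: issue@1 deps=(None,None) exec_start@1 write@3
I1 mul r4: issue@2 deps=(None,None) exec_start@2 write@3
I2 add r4: issue@3 deps=(None,1) exec_start@3 write@4
I3 mul r1: issue@4 deps=(2,None) exec_start@4 write@7
I4 mul r3: issue@5 deps=(2,None) exec_start@5 write@6
I5 add r3: issue@6 deps=(2,2) exec_start@6 write@7
I6 add r3: issue@7 deps=(0,2) exec_start@7 write@8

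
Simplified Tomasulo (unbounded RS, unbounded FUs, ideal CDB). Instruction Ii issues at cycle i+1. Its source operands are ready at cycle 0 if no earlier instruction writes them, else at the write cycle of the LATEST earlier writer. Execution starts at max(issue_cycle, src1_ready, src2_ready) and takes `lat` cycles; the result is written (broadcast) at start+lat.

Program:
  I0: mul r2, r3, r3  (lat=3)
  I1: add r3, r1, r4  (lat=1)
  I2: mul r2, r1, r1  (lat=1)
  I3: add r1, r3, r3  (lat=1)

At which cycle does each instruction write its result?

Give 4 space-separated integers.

I0 mul r2: issue@1 deps=(None,None) exec_start@1 write@4
I1 add r3: issue@2 deps=(None,None) exec_start@2 write@3
I2 mul r2: issue@3 deps=(None,None) exec_start@3 write@4
I3 add r1: issue@4 deps=(1,1) exec_start@4 write@5

Answer: 4 3 4 5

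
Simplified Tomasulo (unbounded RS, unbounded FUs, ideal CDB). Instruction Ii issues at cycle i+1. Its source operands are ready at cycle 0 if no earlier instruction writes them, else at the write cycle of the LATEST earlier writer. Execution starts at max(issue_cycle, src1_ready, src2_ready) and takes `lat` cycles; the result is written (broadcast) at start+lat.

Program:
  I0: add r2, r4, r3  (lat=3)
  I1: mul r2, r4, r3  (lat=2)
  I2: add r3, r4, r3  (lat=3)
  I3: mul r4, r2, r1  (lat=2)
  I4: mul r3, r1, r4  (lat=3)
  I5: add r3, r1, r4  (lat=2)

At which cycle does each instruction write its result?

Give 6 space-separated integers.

I0 add r2: issue@1 deps=(None,None) exec_start@1 write@4
I1 mul r2: issue@2 deps=(None,None) exec_start@2 write@4
I2 add r3: issue@3 deps=(None,None) exec_start@3 write@6
I3 mul r4: issue@4 deps=(1,None) exec_start@4 write@6
I4 mul r3: issue@5 deps=(None,3) exec_start@6 write@9
I5 add r3: issue@6 deps=(None,3) exec_start@6 write@8

Answer: 4 4 6 6 9 8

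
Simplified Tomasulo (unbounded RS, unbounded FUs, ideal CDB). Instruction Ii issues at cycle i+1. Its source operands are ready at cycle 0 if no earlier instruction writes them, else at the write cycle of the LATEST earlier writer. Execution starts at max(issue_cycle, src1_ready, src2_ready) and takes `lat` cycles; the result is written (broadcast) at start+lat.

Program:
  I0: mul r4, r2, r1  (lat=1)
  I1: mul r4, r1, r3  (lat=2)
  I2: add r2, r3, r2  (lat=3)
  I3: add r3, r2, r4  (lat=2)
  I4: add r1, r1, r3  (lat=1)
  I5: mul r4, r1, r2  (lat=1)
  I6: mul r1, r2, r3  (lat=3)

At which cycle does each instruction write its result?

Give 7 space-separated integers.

I0 mul r4: issue@1 deps=(None,None) exec_start@1 write@2
I1 mul r4: issue@2 deps=(None,None) exec_start@2 write@4
I2 add r2: issue@3 deps=(None,None) exec_start@3 write@6
I3 add r3: issue@4 deps=(2,1) exec_start@6 write@8
I4 add r1: issue@5 deps=(None,3) exec_start@8 write@9
I5 mul r4: issue@6 deps=(4,2) exec_start@9 write@10
I6 mul r1: issue@7 deps=(2,3) exec_start@8 write@11

Answer: 2 4 6 8 9 10 11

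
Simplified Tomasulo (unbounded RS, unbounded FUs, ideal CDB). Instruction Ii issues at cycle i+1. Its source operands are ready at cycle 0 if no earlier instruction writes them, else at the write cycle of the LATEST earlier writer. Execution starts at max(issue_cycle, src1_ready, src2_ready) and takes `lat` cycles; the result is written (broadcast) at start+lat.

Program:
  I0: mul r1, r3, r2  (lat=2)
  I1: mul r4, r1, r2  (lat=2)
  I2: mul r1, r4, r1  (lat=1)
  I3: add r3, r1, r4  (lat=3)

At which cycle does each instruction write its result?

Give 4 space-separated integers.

I0 mul r1: issue@1 deps=(None,None) exec_start@1 write@3
I1 mul r4: issue@2 deps=(0,None) exec_start@3 write@5
I2 mul r1: issue@3 deps=(1,0) exec_start@5 write@6
I3 add r3: issue@4 deps=(2,1) exec_start@6 write@9

Answer: 3 5 6 9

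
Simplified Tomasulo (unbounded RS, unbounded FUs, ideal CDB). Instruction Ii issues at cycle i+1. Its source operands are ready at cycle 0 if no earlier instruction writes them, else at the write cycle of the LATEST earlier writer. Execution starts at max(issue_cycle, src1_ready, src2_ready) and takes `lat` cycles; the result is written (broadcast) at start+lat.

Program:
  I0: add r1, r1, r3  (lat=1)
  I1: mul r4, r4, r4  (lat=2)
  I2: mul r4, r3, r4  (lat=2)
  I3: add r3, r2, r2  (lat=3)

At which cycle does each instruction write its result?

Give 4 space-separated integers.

Answer: 2 4 6 7

Derivation:
I0 add r1: issue@1 deps=(None,None) exec_start@1 write@2
I1 mul r4: issue@2 deps=(None,None) exec_start@2 write@4
I2 mul r4: issue@3 deps=(None,1) exec_start@4 write@6
I3 add r3: issue@4 deps=(None,None) exec_start@4 write@7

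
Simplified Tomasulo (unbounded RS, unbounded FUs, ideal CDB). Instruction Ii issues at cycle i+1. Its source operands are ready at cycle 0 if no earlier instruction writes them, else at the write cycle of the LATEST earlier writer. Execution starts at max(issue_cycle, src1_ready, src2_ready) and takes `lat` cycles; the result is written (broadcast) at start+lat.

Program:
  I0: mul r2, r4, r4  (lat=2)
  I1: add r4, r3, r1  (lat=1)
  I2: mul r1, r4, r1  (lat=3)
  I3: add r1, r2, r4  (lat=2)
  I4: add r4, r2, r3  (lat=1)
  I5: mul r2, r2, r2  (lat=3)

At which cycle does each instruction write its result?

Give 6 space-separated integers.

Answer: 3 3 6 6 6 9

Derivation:
I0 mul r2: issue@1 deps=(None,None) exec_start@1 write@3
I1 add r4: issue@2 deps=(None,None) exec_start@2 write@3
I2 mul r1: issue@3 deps=(1,None) exec_start@3 write@6
I3 add r1: issue@4 deps=(0,1) exec_start@4 write@6
I4 add r4: issue@5 deps=(0,None) exec_start@5 write@6
I5 mul r2: issue@6 deps=(0,0) exec_start@6 write@9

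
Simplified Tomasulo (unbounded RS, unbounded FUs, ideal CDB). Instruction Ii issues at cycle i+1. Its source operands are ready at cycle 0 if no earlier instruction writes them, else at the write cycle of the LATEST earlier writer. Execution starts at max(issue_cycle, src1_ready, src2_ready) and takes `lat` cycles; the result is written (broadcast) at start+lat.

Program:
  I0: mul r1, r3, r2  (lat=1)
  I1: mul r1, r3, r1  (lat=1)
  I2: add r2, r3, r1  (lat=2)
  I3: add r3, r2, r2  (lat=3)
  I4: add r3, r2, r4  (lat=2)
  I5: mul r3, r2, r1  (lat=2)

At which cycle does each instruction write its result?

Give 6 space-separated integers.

Answer: 2 3 5 8 7 8

Derivation:
I0 mul r1: issue@1 deps=(None,None) exec_start@1 write@2
I1 mul r1: issue@2 deps=(None,0) exec_start@2 write@3
I2 add r2: issue@3 deps=(None,1) exec_start@3 write@5
I3 add r3: issue@4 deps=(2,2) exec_start@5 write@8
I4 add r3: issue@5 deps=(2,None) exec_start@5 write@7
I5 mul r3: issue@6 deps=(2,1) exec_start@6 write@8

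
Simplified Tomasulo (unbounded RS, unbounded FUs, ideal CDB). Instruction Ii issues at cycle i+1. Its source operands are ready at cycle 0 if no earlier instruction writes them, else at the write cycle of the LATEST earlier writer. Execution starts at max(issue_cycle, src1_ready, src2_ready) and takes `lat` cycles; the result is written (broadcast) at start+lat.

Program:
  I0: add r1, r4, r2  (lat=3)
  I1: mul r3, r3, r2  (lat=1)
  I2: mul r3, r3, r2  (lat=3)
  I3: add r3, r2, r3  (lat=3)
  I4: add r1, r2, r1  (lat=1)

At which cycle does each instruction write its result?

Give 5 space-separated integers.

Answer: 4 3 6 9 6

Derivation:
I0 add r1: issue@1 deps=(None,None) exec_start@1 write@4
I1 mul r3: issue@2 deps=(None,None) exec_start@2 write@3
I2 mul r3: issue@3 deps=(1,None) exec_start@3 write@6
I3 add r3: issue@4 deps=(None,2) exec_start@6 write@9
I4 add r1: issue@5 deps=(None,0) exec_start@5 write@6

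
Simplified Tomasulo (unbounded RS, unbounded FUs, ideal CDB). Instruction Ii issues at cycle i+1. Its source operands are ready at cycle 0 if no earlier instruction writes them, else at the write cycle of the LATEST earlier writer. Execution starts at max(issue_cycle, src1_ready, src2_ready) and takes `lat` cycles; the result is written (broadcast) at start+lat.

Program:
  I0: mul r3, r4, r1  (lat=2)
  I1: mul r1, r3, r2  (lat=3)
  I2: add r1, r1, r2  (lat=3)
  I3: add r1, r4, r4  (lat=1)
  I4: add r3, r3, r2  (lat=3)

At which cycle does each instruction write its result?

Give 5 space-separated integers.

I0 mul r3: issue@1 deps=(None,None) exec_start@1 write@3
I1 mul r1: issue@2 deps=(0,None) exec_start@3 write@6
I2 add r1: issue@3 deps=(1,None) exec_start@6 write@9
I3 add r1: issue@4 deps=(None,None) exec_start@4 write@5
I4 add r3: issue@5 deps=(0,None) exec_start@5 write@8

Answer: 3 6 9 5 8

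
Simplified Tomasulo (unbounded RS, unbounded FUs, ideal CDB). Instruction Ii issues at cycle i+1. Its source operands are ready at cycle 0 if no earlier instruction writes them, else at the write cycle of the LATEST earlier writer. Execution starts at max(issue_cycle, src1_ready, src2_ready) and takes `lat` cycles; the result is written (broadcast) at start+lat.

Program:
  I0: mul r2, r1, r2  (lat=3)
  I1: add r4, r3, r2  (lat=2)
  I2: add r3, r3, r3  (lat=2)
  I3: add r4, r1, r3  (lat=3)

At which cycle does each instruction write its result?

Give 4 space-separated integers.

Answer: 4 6 5 8

Derivation:
I0 mul r2: issue@1 deps=(None,None) exec_start@1 write@4
I1 add r4: issue@2 deps=(None,0) exec_start@4 write@6
I2 add r3: issue@3 deps=(None,None) exec_start@3 write@5
I3 add r4: issue@4 deps=(None,2) exec_start@5 write@8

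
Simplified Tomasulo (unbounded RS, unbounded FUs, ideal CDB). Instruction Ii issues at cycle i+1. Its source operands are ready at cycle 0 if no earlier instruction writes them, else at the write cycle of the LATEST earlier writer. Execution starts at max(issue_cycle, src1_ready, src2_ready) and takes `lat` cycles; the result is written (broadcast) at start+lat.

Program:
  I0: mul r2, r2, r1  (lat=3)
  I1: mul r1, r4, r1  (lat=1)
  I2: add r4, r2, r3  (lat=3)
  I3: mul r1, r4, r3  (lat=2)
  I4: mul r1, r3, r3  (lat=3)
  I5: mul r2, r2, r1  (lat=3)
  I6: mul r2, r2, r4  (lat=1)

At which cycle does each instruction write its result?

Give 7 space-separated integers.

I0 mul r2: issue@1 deps=(None,None) exec_start@1 write@4
I1 mul r1: issue@2 deps=(None,None) exec_start@2 write@3
I2 add r4: issue@3 deps=(0,None) exec_start@4 write@7
I3 mul r1: issue@4 deps=(2,None) exec_start@7 write@9
I4 mul r1: issue@5 deps=(None,None) exec_start@5 write@8
I5 mul r2: issue@6 deps=(0,4) exec_start@8 write@11
I6 mul r2: issue@7 deps=(5,2) exec_start@11 write@12

Answer: 4 3 7 9 8 11 12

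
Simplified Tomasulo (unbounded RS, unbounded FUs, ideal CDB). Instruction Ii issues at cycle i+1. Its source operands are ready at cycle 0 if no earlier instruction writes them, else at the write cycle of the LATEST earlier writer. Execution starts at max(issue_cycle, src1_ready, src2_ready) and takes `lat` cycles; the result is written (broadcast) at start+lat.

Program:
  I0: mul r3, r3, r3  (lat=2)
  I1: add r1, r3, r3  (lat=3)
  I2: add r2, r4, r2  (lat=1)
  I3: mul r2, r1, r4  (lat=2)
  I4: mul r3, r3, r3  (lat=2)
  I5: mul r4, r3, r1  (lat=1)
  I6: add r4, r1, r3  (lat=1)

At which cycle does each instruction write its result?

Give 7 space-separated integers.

Answer: 3 6 4 8 7 8 8

Derivation:
I0 mul r3: issue@1 deps=(None,None) exec_start@1 write@3
I1 add r1: issue@2 deps=(0,0) exec_start@3 write@6
I2 add r2: issue@3 deps=(None,None) exec_start@3 write@4
I3 mul r2: issue@4 deps=(1,None) exec_start@6 write@8
I4 mul r3: issue@5 deps=(0,0) exec_start@5 write@7
I5 mul r4: issue@6 deps=(4,1) exec_start@7 write@8
I6 add r4: issue@7 deps=(1,4) exec_start@7 write@8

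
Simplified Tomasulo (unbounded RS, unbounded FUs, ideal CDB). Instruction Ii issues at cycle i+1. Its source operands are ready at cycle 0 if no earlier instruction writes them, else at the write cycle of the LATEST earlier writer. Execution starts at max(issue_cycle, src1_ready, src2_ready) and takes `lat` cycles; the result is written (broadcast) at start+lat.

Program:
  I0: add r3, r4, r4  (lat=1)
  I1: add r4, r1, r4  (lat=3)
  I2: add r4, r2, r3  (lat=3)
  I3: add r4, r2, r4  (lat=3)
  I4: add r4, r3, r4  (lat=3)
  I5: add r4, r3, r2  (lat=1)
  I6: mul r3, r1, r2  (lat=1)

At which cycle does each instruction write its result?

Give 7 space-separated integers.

Answer: 2 5 6 9 12 7 8

Derivation:
I0 add r3: issue@1 deps=(None,None) exec_start@1 write@2
I1 add r4: issue@2 deps=(None,None) exec_start@2 write@5
I2 add r4: issue@3 deps=(None,0) exec_start@3 write@6
I3 add r4: issue@4 deps=(None,2) exec_start@6 write@9
I4 add r4: issue@5 deps=(0,3) exec_start@9 write@12
I5 add r4: issue@6 deps=(0,None) exec_start@6 write@7
I6 mul r3: issue@7 deps=(None,None) exec_start@7 write@8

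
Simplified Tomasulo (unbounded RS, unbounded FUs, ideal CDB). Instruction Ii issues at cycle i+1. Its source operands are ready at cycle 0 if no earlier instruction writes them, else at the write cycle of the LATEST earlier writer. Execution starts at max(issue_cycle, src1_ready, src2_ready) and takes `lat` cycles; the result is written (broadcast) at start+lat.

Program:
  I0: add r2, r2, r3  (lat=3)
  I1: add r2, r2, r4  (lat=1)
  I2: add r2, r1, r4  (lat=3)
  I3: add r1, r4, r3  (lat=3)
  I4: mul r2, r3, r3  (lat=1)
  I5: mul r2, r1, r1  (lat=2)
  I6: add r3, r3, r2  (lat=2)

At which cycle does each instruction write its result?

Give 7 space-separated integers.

I0 add r2: issue@1 deps=(None,None) exec_start@1 write@4
I1 add r2: issue@2 deps=(0,None) exec_start@4 write@5
I2 add r2: issue@3 deps=(None,None) exec_start@3 write@6
I3 add r1: issue@4 deps=(None,None) exec_start@4 write@7
I4 mul r2: issue@5 deps=(None,None) exec_start@5 write@6
I5 mul r2: issue@6 deps=(3,3) exec_start@7 write@9
I6 add r3: issue@7 deps=(None,5) exec_start@9 write@11

Answer: 4 5 6 7 6 9 11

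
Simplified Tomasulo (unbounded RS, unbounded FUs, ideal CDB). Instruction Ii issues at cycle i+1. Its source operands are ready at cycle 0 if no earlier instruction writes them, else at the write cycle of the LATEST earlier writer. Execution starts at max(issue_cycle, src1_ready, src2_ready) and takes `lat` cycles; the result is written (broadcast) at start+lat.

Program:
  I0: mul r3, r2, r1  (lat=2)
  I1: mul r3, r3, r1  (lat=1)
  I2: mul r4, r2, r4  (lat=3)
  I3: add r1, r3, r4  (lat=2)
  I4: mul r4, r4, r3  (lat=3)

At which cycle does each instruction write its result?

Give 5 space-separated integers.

Answer: 3 4 6 8 9

Derivation:
I0 mul r3: issue@1 deps=(None,None) exec_start@1 write@3
I1 mul r3: issue@2 deps=(0,None) exec_start@3 write@4
I2 mul r4: issue@3 deps=(None,None) exec_start@3 write@6
I3 add r1: issue@4 deps=(1,2) exec_start@6 write@8
I4 mul r4: issue@5 deps=(2,1) exec_start@6 write@9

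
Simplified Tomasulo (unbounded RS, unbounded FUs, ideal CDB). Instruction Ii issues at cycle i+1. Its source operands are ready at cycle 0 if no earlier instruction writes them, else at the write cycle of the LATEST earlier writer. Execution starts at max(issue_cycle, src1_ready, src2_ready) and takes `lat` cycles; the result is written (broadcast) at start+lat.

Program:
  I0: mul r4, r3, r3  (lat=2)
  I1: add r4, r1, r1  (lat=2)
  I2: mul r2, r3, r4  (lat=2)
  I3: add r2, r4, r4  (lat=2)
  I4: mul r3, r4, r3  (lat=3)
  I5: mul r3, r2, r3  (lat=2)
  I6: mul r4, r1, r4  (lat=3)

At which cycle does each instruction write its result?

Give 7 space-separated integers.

I0 mul r4: issue@1 deps=(None,None) exec_start@1 write@3
I1 add r4: issue@2 deps=(None,None) exec_start@2 write@4
I2 mul r2: issue@3 deps=(None,1) exec_start@4 write@6
I3 add r2: issue@4 deps=(1,1) exec_start@4 write@6
I4 mul r3: issue@5 deps=(1,None) exec_start@5 write@8
I5 mul r3: issue@6 deps=(3,4) exec_start@8 write@10
I6 mul r4: issue@7 deps=(None,1) exec_start@7 write@10

Answer: 3 4 6 6 8 10 10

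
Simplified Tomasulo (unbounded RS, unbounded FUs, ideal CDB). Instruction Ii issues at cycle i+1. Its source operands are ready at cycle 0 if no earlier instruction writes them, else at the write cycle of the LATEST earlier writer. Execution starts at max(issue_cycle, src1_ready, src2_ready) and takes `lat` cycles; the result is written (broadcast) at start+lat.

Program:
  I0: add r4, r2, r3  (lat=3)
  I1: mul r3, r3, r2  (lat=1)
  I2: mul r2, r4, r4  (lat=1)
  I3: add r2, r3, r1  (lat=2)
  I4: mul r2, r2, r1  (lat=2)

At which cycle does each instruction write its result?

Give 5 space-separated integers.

I0 add r4: issue@1 deps=(None,None) exec_start@1 write@4
I1 mul r3: issue@2 deps=(None,None) exec_start@2 write@3
I2 mul r2: issue@3 deps=(0,0) exec_start@4 write@5
I3 add r2: issue@4 deps=(1,None) exec_start@4 write@6
I4 mul r2: issue@5 deps=(3,None) exec_start@6 write@8

Answer: 4 3 5 6 8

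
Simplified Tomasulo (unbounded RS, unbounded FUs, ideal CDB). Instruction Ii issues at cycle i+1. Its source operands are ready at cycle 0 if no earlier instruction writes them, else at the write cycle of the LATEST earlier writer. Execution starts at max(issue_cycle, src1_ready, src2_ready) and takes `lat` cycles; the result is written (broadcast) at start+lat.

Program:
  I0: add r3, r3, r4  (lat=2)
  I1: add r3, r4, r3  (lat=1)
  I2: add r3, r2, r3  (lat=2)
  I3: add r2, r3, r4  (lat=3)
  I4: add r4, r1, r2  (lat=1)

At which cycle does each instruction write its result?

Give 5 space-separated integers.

Answer: 3 4 6 9 10

Derivation:
I0 add r3: issue@1 deps=(None,None) exec_start@1 write@3
I1 add r3: issue@2 deps=(None,0) exec_start@3 write@4
I2 add r3: issue@3 deps=(None,1) exec_start@4 write@6
I3 add r2: issue@4 deps=(2,None) exec_start@6 write@9
I4 add r4: issue@5 deps=(None,3) exec_start@9 write@10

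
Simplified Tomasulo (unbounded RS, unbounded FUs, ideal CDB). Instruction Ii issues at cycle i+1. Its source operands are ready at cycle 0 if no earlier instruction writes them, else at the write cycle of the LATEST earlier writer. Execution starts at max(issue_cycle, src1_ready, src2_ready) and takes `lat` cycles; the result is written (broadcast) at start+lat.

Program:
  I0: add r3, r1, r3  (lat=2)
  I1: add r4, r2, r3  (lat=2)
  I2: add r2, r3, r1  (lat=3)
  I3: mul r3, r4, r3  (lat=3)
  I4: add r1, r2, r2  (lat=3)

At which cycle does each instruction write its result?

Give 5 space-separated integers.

I0 add r3: issue@1 deps=(None,None) exec_start@1 write@3
I1 add r4: issue@2 deps=(None,0) exec_start@3 write@5
I2 add r2: issue@3 deps=(0,None) exec_start@3 write@6
I3 mul r3: issue@4 deps=(1,0) exec_start@5 write@8
I4 add r1: issue@5 deps=(2,2) exec_start@6 write@9

Answer: 3 5 6 8 9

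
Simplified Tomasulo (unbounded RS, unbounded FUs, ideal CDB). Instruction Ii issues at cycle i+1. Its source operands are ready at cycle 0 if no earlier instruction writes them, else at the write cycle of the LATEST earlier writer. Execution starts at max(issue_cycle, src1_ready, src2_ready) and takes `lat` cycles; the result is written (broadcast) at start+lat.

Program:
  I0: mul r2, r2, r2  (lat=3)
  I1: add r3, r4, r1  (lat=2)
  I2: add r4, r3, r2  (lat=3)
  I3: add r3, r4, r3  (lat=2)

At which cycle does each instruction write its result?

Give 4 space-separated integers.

Answer: 4 4 7 9

Derivation:
I0 mul r2: issue@1 deps=(None,None) exec_start@1 write@4
I1 add r3: issue@2 deps=(None,None) exec_start@2 write@4
I2 add r4: issue@3 deps=(1,0) exec_start@4 write@7
I3 add r3: issue@4 deps=(2,1) exec_start@7 write@9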